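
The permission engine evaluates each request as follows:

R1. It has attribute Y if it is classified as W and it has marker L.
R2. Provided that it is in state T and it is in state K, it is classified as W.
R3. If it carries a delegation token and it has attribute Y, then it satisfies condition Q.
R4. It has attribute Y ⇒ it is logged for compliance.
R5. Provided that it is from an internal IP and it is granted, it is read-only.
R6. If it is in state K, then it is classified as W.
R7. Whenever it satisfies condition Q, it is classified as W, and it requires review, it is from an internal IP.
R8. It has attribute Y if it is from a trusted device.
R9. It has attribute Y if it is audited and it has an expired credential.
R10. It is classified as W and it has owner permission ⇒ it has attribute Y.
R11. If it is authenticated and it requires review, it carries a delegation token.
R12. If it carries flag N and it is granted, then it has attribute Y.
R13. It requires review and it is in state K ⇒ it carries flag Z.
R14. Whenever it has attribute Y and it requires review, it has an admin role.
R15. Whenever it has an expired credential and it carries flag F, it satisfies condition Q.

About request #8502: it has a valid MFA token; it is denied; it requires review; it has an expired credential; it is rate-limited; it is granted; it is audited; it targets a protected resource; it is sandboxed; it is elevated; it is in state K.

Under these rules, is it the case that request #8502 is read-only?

Forward chaining from the given facts derives: is classified as W, has attribute Y, carries flag Z, has an admin role, is logged for compliance.
The only rule concluding "it is read-only" is R5, which needs "it is from an internal IP"; that is never established.

No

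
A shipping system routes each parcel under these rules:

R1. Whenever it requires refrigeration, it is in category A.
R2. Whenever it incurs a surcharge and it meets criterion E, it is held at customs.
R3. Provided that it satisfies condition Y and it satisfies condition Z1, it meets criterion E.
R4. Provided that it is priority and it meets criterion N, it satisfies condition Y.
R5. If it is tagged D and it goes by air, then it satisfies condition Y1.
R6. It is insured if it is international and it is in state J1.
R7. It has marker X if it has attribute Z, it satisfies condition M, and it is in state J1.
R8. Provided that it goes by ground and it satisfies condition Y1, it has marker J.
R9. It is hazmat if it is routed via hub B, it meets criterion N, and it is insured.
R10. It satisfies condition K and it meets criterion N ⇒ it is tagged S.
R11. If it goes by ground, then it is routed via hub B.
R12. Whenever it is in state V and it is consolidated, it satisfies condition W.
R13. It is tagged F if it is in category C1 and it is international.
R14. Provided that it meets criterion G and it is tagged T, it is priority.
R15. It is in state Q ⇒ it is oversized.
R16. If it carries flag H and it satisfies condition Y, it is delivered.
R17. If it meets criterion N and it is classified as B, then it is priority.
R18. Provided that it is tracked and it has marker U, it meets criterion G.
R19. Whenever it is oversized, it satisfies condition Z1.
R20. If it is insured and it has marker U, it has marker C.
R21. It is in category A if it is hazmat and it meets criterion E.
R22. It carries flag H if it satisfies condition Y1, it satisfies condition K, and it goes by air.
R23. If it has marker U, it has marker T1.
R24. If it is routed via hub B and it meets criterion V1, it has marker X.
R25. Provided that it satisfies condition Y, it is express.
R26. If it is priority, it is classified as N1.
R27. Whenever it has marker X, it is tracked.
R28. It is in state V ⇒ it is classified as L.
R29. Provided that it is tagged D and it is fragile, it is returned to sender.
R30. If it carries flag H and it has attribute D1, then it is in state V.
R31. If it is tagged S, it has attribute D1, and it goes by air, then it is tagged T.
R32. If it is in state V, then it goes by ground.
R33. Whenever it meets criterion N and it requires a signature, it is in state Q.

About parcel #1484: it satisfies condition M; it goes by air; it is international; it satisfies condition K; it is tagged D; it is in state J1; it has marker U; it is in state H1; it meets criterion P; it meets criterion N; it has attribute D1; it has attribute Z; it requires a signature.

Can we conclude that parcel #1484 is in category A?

By R5 (it is tagged D, it goes by air): it satisfies condition Y1.
By R6 (it is international, it is in state J1): it is insured.
By R7 (it has attribute Z, it satisfies condition M, it is in state J1): it has marker X.
By R10 (it satisfies condition K, it meets criterion N): it is tagged S.
By R22 (it satisfies condition Y1, it satisfies condition K, it goes by air): it carries flag H.
By R27 (it has marker X): it is tracked.
By R30 (it carries flag H, it has attribute D1): it is in state V.
By R31 (it is tagged S, it has attribute D1, it goes by air): it is tagged T.
By R32 (it is in state V): it goes by ground.
By R33 (it meets criterion N, it requires a signature): it is in state Q.
By R11 (it goes by ground): it is routed via hub B.
By R15 (it is in state Q): it is oversized.
By R18 (it is tracked, it has marker U): it meets criterion G.
By R19 (it is oversized): it satisfies condition Z1.
By R9 (it is routed via hub B, it meets criterion N, it is insured): it is hazmat.
By R14 (it meets criterion G, it is tagged T): it is priority.
By R4 (it is priority, it meets criterion N): it satisfies condition Y.
By R3 (it satisfies condition Y, it satisfies condition Z1): it meets criterion E.
By R21 (it is hazmat, it meets criterion E): it is in category A.

Yes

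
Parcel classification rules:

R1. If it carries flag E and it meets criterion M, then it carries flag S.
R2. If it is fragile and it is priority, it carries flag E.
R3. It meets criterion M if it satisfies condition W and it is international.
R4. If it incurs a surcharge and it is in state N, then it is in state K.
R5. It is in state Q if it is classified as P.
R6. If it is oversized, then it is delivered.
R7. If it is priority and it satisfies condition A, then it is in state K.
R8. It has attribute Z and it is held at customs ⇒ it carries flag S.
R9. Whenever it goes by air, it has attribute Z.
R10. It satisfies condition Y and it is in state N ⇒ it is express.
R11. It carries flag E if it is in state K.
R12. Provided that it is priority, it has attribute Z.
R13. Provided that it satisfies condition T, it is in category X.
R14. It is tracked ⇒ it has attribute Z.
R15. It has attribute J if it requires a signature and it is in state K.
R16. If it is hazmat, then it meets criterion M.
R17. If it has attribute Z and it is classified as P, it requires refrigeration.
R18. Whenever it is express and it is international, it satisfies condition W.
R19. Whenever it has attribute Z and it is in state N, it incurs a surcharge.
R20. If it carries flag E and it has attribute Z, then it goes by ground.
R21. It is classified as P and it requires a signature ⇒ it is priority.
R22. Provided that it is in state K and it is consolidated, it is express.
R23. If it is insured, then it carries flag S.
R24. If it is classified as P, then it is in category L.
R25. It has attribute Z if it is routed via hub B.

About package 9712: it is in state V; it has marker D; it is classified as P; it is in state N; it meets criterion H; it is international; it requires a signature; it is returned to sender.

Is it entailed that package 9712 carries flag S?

Forward chaining from the given facts derives: is in state Q, is priority, is in category L, has attribute Z, requires refrigeration, incurs a surcharge, is in state K, carries flag E, has attribute J, goes by ground.
Rules concluding "it carries flag S": R1 needs "it meets criterion M"; R8 needs "it is held at customs"; R23 needs "it is insured" — none of these are established.

No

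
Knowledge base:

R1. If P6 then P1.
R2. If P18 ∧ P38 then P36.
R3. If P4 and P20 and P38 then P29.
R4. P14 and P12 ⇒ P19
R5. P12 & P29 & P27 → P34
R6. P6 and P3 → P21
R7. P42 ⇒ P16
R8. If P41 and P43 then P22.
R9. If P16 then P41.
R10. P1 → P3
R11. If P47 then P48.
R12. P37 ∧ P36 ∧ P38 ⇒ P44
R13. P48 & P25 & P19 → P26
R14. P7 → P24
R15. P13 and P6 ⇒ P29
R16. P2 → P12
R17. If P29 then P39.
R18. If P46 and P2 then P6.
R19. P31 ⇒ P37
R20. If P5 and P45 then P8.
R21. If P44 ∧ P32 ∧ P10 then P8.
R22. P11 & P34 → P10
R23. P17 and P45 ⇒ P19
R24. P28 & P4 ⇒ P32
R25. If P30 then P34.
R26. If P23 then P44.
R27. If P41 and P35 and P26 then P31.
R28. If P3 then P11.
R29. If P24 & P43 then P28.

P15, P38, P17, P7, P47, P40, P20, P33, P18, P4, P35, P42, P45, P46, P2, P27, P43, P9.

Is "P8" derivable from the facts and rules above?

Forward chaining from the given facts derives: P36, P29, P16, P41, P48, P24, P12, P39, P6, P19, P28, P1, P34, P22, P3, P32, P11, P21, P10.
Rules concluding P8: R20 needs P5; R21 needs P44 — none of these are established.

No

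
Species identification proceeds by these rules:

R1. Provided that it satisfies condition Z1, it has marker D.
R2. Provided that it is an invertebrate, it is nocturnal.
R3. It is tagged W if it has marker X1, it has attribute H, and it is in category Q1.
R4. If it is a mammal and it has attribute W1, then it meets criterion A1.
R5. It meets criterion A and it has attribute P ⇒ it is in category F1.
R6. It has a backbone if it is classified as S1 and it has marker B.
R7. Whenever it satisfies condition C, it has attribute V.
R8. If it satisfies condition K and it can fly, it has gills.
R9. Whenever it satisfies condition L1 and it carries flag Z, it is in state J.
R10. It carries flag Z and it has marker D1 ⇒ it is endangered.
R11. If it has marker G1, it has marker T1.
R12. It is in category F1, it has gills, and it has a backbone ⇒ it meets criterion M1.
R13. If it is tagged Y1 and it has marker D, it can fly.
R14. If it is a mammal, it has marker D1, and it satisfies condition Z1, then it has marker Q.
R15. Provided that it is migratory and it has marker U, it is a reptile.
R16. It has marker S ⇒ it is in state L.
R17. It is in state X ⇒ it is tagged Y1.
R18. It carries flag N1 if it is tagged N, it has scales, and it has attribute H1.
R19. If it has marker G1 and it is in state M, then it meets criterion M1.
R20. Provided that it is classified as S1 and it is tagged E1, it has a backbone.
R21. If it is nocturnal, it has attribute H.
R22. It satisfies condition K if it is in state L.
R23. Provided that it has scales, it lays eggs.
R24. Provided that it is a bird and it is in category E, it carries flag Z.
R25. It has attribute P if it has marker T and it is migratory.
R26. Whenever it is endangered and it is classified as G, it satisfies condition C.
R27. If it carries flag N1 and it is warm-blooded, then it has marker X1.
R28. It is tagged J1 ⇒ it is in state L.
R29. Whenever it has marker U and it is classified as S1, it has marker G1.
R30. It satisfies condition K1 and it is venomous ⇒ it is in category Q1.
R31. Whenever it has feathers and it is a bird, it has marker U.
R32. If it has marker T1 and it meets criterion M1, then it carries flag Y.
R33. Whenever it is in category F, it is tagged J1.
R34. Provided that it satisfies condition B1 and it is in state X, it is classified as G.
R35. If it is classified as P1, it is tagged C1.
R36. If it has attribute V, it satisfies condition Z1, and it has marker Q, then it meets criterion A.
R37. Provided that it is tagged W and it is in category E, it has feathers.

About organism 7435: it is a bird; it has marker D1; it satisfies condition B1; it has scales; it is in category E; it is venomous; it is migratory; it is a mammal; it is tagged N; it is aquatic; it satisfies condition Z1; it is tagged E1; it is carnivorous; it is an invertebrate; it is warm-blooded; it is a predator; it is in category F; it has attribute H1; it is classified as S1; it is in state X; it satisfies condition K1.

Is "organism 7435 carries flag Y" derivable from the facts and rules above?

Forward chaining from the given facts derives: has marker D, is nocturnal, has marker Q, is tagged Y1, carries flag N1, has a backbone, has attribute H, lays eggs, carries flag Z, has marker X1, is in category Q1, is tagged J1, is classified as G, is tagged W, is endangered, can fly, satisfies condition C, is in state L, has feathers, has attribute V, satisfies condition K, has marker U, meets criterion A, has gills, is a reptile, has marker G1, has marker T1.
The only rule concluding "it carries flag Y" is R32, which needs "it meets criterion M1"; that is never established.

No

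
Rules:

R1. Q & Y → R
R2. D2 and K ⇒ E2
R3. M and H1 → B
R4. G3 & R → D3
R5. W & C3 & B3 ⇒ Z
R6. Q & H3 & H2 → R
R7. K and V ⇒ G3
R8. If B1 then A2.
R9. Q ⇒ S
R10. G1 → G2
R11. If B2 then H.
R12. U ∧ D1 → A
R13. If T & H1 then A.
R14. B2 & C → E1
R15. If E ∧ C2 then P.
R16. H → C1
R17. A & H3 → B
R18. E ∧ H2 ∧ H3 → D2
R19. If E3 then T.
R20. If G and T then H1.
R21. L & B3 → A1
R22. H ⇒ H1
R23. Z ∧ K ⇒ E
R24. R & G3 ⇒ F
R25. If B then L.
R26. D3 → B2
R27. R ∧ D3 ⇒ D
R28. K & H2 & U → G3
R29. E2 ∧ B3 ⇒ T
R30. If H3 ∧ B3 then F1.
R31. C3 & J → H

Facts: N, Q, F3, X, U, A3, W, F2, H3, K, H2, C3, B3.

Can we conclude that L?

Yes

Z  (by R5: W, C3, B3)
R  (by R6: Q, H3, H2)
E  (by R23: Z, K)
G3  (by R28: K, H2, U)
D3  (by R4: G3, R)
D2  (by R18: E, H2, H3)
B2  (by R26: D3)
E2  (by R2: D2, K)
H  (by R11: B2)
H1  (by R22: H)
T  (by R29: E2, B3)
A  (by R13: T, H1)
B  (by R17: A, H3)
L  (by R25: B)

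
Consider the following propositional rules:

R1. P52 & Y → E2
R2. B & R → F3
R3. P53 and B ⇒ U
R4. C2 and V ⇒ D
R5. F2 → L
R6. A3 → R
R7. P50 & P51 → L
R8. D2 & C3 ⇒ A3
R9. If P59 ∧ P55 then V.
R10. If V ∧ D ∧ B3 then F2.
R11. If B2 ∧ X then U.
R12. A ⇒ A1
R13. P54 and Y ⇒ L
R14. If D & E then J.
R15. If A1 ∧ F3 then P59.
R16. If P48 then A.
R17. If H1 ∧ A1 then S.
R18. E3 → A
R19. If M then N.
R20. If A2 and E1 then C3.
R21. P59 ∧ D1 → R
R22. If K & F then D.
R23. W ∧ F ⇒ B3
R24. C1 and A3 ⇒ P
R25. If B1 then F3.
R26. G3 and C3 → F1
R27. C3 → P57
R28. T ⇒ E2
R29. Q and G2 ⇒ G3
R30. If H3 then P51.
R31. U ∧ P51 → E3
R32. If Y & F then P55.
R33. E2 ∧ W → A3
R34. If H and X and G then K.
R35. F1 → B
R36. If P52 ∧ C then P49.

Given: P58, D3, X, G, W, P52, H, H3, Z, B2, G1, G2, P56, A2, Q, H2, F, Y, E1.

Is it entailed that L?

E2  (by R1: P52, Y)
U  (by R11: B2, X)
C3  (by R20: A2, E1)
B3  (by R23: W, F)
G3  (by R29: Q, G2)
P51  (by R30: H3)
E3  (by R31: U, P51)
P55  (by R32: Y, F)
A3  (by R33: E2, W)
K  (by R34: H, X, G)
R  (by R6: A3)
A  (by R18: E3)
D  (by R22: K, F)
F1  (by R26: G3, C3)
B  (by R35: F1)
F3  (by R2: B, R)
A1  (by R12: A)
P59  (by R15: A1, F3)
V  (by R9: P59, P55)
F2  (by R10: V, D, B3)
L  (by R5: F2)

Yes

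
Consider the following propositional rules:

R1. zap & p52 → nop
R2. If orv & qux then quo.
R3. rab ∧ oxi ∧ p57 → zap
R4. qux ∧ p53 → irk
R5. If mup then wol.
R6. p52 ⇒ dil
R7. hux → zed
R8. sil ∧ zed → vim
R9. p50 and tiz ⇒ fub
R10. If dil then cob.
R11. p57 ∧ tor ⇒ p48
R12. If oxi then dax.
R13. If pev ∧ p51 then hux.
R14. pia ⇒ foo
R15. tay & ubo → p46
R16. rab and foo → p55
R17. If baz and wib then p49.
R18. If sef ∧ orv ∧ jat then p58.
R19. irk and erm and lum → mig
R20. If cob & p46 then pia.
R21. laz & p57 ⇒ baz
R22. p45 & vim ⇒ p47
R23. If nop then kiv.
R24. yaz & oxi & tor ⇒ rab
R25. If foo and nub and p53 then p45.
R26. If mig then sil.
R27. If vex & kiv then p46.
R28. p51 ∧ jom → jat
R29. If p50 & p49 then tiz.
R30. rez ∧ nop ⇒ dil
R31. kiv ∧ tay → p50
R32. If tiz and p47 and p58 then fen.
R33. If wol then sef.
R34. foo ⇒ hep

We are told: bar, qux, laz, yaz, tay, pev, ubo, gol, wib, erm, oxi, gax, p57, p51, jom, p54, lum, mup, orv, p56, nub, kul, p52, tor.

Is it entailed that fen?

Forward chaining from the given facts derives: quo, wol, dil, cob, p48, dax, hux, p46, pia, baz, rab, jat, sef, zap, zed, foo, p55, p49, p58, hep, nop, kiv, p50, tiz, fub.
The only rule concluding fen is R32, which needs p47; that is never established.

No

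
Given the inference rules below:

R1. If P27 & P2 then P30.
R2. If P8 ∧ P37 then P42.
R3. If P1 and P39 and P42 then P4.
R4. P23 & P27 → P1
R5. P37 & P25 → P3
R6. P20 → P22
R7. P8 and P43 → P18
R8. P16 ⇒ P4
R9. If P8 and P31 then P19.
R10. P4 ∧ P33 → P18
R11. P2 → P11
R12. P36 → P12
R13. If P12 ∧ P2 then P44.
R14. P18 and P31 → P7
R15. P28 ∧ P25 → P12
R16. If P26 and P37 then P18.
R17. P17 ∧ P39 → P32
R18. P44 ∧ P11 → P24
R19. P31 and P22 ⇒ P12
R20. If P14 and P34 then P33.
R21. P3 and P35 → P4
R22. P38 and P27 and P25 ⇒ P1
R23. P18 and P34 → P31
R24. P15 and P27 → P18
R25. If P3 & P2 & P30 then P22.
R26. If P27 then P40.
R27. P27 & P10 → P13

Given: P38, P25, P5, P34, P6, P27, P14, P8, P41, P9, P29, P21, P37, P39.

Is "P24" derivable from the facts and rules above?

No

Forward chaining from the given facts derives: P42, P3, P33, P1, P40, P4, P18, P31, P19, P7.
The only rule concluding P24 is R18, which needs P44; that is never established.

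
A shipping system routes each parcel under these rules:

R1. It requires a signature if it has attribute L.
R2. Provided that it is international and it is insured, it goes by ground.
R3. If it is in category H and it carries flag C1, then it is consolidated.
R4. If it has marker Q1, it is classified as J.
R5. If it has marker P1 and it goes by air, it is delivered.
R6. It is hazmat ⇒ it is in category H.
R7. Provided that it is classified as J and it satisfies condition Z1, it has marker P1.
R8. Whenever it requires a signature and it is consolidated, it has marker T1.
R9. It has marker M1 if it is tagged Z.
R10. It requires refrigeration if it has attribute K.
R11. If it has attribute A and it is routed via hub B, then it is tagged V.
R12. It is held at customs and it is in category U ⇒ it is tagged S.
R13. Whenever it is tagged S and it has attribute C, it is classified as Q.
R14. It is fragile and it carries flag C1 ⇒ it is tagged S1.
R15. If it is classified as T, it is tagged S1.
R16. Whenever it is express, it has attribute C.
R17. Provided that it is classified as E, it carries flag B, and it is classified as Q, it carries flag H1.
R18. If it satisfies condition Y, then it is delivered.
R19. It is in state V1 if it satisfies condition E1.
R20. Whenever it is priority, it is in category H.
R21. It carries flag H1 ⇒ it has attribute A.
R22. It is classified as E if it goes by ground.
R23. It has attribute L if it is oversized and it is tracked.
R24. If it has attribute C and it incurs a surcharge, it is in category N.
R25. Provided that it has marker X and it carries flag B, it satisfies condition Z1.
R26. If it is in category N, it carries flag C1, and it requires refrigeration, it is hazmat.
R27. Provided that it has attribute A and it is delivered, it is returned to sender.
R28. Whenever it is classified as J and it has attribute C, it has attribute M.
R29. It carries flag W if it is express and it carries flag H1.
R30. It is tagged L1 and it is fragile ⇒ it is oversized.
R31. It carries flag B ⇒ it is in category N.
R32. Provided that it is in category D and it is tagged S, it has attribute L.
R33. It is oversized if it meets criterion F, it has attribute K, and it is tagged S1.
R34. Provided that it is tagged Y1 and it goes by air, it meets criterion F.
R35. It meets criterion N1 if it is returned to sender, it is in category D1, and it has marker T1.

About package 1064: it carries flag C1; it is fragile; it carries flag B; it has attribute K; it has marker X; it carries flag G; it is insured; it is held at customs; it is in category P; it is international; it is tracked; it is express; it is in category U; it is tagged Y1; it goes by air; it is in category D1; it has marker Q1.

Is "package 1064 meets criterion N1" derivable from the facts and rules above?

Yes

By R2 (it is international, it is insured): it goes by ground.
By R4 (it has marker Q1): it is classified as J.
By R10 (it has attribute K): it requires refrigeration.
By R12 (it is held at customs, it is in category U): it is tagged S.
By R14 (it is fragile, it carries flag C1): it is tagged S1.
By R16 (it is express): it has attribute C.
By R22 (it goes by ground): it is classified as E.
By R25 (it has marker X, it carries flag B): it satisfies condition Z1.
By R31 (it carries flag B): it is in category N.
By R34 (it is tagged Y1, it goes by air): it meets criterion F.
By R7 (it is classified as J, it satisfies condition Z1): it has marker P1.
By R13 (it is tagged S, it has attribute C): it is classified as Q.
By R17 (it is classified as E, it carries flag B, it is classified as Q): it carries flag H1.
By R21 (it carries flag H1): it has attribute A.
By R26 (it is in category N, it carries flag C1, it requires refrigeration): it is hazmat.
By R33 (it meets criterion F, it has attribute K, it is tagged S1): it is oversized.
By R5 (it has marker P1, it goes by air): it is delivered.
By R6 (it is hazmat): it is in category H.
By R23 (it is oversized, it is tracked): it has attribute L.
By R27 (it has attribute A, it is delivered): it is returned to sender.
By R1 (it has attribute L): it requires a signature.
By R3 (it is in category H, it carries flag C1): it is consolidated.
By R8 (it requires a signature, it is consolidated): it has marker T1.
By R35 (it is returned to sender, it is in category D1, it has marker T1): it meets criterion N1.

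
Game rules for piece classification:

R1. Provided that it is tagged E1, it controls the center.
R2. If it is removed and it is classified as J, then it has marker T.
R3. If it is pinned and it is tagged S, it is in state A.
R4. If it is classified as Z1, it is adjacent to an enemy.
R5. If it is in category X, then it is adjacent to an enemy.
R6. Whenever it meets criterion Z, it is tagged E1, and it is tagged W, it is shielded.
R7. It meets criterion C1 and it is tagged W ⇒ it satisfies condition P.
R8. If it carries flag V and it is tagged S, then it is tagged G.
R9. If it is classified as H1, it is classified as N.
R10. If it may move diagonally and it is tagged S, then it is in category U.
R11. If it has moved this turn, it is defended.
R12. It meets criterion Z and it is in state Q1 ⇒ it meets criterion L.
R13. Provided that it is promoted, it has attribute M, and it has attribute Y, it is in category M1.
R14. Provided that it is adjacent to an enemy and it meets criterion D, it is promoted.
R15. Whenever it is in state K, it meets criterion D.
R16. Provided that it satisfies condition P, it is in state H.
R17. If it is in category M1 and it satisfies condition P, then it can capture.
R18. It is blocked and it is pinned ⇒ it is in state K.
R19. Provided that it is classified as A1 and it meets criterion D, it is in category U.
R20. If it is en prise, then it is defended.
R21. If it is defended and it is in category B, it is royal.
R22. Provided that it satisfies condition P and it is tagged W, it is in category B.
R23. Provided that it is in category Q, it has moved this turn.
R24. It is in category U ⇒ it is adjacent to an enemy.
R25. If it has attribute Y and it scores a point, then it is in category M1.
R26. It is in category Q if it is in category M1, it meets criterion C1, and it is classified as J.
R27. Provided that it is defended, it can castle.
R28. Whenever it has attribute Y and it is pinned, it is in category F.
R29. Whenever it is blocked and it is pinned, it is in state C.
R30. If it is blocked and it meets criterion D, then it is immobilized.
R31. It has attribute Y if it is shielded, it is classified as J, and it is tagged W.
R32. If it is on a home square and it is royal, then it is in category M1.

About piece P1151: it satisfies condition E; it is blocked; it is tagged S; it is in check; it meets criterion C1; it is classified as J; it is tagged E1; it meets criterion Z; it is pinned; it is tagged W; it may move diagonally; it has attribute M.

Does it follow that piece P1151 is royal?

Yes

By R6 (it meets criterion Z, it is tagged E1, it is tagged W): it is shielded.
By R7 (it meets criterion C1, it is tagged W): it satisfies condition P.
By R10 (it may move diagonally, it is tagged S): it is in category U.
By R18 (it is blocked, it is pinned): it is in state K.
By R22 (it satisfies condition P, it is tagged W): it is in category B.
By R24 (it is in category U): it is adjacent to an enemy.
By R31 (it is shielded, it is classified as J, it is tagged W): it has attribute Y.
By R15 (it is in state K): it meets criterion D.
By R14 (it is adjacent to an enemy, it meets criterion D): it is promoted.
By R13 (it is promoted, it has attribute M, it has attribute Y): it is in category M1.
By R26 (it is in category M1, it meets criterion C1, it is classified as J): it is in category Q.
By R23 (it is in category Q): it has moved this turn.
By R11 (it has moved this turn): it is defended.
By R21 (it is defended, it is in category B): it is royal.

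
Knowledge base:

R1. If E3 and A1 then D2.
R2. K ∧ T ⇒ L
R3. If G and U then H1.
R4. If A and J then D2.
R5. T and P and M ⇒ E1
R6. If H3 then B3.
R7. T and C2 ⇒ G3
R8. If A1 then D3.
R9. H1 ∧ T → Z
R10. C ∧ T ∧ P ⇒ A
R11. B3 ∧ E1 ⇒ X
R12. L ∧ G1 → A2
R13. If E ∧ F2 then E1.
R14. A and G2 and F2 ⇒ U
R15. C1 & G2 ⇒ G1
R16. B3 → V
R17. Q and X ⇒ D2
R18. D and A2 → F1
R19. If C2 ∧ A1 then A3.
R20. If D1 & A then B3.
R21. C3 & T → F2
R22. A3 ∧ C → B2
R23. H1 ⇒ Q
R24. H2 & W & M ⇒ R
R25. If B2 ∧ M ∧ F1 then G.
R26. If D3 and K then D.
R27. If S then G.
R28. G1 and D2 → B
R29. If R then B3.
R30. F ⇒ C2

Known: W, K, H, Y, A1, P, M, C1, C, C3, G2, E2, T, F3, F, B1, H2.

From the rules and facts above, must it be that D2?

L  (by R2: K, T)
E1  (by R5: T, P, M)
D3  (by R8: A1)
A  (by R10: C, T, P)
G1  (by R15: C1, G2)
F2  (by R21: C3, T)
R  (by R24: H2, W, M)
D  (by R26: D3, K)
B3  (by R29: R)
C2  (by R30: F)
X  (by R11: B3, E1)
A2  (by R12: L, G1)
U  (by R14: A, G2, F2)
F1  (by R18: D, A2)
A3  (by R19: C2, A1)
B2  (by R22: A3, C)
G  (by R25: B2, M, F1)
H1  (by R3: G, U)
Q  (by R23: H1)
D2  (by R17: Q, X)

Yes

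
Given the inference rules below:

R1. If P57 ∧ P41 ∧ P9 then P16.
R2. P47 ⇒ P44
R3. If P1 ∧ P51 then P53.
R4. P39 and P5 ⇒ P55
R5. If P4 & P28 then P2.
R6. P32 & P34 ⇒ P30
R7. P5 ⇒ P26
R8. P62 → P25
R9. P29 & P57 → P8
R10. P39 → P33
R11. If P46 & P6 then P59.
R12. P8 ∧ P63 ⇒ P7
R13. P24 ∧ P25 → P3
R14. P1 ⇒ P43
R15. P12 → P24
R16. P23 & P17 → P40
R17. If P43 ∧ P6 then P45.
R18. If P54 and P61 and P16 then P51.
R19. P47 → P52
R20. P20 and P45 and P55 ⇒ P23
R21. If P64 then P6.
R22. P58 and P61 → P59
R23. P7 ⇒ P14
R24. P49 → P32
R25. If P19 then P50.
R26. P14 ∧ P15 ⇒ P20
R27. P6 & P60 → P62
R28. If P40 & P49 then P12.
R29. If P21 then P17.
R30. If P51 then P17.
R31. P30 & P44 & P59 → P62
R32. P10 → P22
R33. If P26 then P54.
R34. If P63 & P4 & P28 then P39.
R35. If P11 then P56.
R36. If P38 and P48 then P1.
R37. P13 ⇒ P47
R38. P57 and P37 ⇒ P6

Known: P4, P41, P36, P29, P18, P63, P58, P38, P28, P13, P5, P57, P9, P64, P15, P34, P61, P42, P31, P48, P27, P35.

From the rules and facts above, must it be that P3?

No

Forward chaining from the given facts derives: P16, P2, P26, P8, P7, P6, P59, P14, P20, P54, P39, P1, P47, P44, P55, P33, P43, P45, P51, P52, P23, P17, P53, P40.
The only rule concluding P3 is R13, which needs P24; that is never established.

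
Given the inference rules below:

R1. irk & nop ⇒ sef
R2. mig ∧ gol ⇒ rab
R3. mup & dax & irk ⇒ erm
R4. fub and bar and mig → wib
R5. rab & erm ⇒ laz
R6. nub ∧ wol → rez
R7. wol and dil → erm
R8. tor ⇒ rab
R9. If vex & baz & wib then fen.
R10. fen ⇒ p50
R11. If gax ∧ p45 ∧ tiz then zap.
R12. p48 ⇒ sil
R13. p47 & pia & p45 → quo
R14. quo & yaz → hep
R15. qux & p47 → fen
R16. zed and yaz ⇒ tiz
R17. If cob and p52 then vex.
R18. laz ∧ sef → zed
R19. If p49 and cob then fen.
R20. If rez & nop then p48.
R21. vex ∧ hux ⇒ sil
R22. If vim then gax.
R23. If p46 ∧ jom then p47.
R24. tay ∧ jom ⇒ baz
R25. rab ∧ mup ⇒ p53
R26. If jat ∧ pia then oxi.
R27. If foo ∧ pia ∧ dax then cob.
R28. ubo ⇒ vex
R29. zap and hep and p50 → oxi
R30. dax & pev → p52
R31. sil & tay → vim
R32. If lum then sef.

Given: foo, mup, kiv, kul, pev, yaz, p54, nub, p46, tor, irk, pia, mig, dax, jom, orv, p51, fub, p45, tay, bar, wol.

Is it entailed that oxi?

No

Forward chaining from the given facts derives: erm, wib, rez, rab, p47, baz, p53, cob, p52, laz, quo, hep, vex, fen, p50.
Rules concluding oxi: R26 needs jat; R29 needs zap — none of these are established.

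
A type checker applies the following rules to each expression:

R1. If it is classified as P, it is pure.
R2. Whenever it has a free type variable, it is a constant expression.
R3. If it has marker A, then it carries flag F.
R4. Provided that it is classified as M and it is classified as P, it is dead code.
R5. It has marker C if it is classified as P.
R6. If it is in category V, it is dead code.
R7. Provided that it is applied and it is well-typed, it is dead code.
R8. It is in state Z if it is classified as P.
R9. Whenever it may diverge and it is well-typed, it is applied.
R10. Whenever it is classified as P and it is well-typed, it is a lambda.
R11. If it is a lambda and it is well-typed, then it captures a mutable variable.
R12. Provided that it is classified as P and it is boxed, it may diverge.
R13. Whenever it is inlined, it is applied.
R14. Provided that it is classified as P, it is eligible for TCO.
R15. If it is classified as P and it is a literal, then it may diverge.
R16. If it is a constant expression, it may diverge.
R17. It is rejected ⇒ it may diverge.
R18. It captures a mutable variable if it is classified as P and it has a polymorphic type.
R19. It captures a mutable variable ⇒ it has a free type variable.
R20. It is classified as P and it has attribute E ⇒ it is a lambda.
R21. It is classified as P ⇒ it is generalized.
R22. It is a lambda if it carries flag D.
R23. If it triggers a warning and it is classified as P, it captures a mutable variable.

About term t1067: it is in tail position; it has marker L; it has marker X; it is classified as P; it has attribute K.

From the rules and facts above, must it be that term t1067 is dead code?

Forward chaining from the given facts derives: is pure, has marker C, is in state Z, is eligible for TCO, is generalized.
Rules concluding "it is dead code": R4 needs "it is classified as M"; R6 needs "it is in category V"; R7 needs "it is applied" — none of these are established.

No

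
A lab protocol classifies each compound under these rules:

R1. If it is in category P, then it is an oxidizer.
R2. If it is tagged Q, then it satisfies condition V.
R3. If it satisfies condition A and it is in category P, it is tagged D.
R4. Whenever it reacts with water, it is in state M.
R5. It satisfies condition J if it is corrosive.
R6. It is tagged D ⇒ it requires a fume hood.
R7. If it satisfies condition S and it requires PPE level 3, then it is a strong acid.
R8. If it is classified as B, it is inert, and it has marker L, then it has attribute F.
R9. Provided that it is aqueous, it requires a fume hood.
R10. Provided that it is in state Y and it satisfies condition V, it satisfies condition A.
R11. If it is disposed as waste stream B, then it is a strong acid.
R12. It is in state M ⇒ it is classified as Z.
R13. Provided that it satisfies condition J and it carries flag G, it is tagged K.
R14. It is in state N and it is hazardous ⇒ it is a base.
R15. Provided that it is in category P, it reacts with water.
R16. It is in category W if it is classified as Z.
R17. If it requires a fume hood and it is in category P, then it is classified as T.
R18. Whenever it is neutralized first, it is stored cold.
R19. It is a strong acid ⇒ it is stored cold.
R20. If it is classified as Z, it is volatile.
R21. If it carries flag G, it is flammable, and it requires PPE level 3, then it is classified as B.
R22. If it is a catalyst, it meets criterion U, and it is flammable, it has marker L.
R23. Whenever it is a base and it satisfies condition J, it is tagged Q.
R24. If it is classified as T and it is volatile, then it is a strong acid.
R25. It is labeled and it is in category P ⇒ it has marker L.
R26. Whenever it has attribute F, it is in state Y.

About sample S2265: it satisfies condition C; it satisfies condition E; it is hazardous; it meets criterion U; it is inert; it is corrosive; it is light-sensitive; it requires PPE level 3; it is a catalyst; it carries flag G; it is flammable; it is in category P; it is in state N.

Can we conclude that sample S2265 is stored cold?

By R5 (it is corrosive): it satisfies condition J.
By R14 (it is in state N, it is hazardous): it is a base.
By R15 (it is in category P): it reacts with water.
By R21 (it carries flag G, it is flammable, it requires PPE level 3): it is classified as B.
By R22 (it is a catalyst, it meets criterion U, it is flammable): it has marker L.
By R23 (it is a base, it satisfies condition J): it is tagged Q.
By R2 (it is tagged Q): it satisfies condition V.
By R4 (it reacts with water): it is in state M.
By R8 (it is classified as B, it is inert, it has marker L): it has attribute F.
By R12 (it is in state M): it is classified as Z.
By R20 (it is classified as Z): it is volatile.
By R26 (it has attribute F): it is in state Y.
By R10 (it is in state Y, it satisfies condition V): it satisfies condition A.
By R3 (it satisfies condition A, it is in category P): it is tagged D.
By R6 (it is tagged D): it requires a fume hood.
By R17 (it requires a fume hood, it is in category P): it is classified as T.
By R24 (it is classified as T, it is volatile): it is a strong acid.
By R19 (it is a strong acid): it is stored cold.

Yes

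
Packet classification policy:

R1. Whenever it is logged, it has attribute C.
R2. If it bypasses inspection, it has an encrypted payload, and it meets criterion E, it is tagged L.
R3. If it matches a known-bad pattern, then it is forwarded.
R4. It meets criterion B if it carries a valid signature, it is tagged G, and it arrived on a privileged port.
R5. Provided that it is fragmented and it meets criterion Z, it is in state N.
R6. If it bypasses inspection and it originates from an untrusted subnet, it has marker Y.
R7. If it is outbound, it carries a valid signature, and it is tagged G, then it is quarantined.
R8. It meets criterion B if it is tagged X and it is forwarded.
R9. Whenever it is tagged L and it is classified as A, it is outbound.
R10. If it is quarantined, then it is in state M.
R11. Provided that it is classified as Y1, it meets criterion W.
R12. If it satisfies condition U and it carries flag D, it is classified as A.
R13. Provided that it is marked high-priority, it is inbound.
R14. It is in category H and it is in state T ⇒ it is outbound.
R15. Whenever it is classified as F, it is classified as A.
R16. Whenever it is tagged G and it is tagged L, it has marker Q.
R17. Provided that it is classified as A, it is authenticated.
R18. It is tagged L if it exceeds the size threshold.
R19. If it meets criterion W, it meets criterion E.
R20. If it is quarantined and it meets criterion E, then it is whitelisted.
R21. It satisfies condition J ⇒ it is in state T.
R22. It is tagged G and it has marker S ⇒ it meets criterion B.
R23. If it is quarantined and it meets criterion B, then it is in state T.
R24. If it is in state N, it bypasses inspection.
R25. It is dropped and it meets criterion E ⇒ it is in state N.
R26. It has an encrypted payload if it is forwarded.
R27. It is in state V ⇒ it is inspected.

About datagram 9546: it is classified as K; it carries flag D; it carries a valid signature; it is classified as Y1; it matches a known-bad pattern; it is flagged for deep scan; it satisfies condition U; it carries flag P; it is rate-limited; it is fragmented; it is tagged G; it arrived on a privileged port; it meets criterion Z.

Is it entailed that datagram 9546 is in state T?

By R3 (it matches a known-bad pattern): it is forwarded.
By R4 (it carries a valid signature, it is tagged G, it arrived on a privileged port): it meets criterion B.
By R5 (it is fragmented, it meets criterion Z): it is in state N.
By R11 (it is classified as Y1): it meets criterion W.
By R12 (it satisfies condition U, it carries flag D): it is classified as A.
By R19 (it meets criterion W): it meets criterion E.
By R24 (it is in state N): it bypasses inspection.
By R26 (it is forwarded): it has an encrypted payload.
By R2 (it bypasses inspection, it has an encrypted payload, it meets criterion E): it is tagged L.
By R9 (it is tagged L, it is classified as A): it is outbound.
By R7 (it is outbound, it carries a valid signature, it is tagged G): it is quarantined.
By R23 (it is quarantined, it meets criterion B): it is in state T.

Yes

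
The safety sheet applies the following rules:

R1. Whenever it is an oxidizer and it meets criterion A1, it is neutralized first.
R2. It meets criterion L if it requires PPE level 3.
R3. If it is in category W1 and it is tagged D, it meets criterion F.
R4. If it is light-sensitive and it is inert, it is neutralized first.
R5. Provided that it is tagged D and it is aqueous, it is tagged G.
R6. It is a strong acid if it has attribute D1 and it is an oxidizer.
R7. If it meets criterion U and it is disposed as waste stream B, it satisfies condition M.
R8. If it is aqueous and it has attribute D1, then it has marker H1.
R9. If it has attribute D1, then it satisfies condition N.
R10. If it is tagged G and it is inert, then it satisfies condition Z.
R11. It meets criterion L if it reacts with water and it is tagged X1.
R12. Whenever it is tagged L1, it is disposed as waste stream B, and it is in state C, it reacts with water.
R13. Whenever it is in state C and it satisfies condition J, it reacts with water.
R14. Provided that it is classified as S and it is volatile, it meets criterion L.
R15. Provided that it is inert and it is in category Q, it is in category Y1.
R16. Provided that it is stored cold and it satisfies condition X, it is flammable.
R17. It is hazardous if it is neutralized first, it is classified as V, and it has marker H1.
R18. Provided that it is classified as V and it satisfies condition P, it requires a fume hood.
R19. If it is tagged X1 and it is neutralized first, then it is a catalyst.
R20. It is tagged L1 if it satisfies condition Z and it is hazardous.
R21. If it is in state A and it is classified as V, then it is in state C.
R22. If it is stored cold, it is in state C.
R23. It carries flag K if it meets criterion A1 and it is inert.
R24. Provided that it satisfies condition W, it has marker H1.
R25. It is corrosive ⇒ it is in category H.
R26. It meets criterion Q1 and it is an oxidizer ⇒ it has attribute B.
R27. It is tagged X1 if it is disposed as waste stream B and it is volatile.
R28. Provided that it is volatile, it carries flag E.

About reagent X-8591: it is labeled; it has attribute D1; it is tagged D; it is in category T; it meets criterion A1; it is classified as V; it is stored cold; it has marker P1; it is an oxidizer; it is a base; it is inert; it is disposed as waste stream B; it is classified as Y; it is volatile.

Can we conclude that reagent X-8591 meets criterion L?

No

Forward chaining from the given facts derives: is neutralized first, is a strong acid, satisfies condition N, is in state C, carries flag K, is tagged X1, carries flag E, is a catalyst.
Rules concluding "it meets criterion L": R2 needs "it requires PPE level 3"; R11 needs "it reacts with water"; R14 needs "it is classified as S" — none of these are established.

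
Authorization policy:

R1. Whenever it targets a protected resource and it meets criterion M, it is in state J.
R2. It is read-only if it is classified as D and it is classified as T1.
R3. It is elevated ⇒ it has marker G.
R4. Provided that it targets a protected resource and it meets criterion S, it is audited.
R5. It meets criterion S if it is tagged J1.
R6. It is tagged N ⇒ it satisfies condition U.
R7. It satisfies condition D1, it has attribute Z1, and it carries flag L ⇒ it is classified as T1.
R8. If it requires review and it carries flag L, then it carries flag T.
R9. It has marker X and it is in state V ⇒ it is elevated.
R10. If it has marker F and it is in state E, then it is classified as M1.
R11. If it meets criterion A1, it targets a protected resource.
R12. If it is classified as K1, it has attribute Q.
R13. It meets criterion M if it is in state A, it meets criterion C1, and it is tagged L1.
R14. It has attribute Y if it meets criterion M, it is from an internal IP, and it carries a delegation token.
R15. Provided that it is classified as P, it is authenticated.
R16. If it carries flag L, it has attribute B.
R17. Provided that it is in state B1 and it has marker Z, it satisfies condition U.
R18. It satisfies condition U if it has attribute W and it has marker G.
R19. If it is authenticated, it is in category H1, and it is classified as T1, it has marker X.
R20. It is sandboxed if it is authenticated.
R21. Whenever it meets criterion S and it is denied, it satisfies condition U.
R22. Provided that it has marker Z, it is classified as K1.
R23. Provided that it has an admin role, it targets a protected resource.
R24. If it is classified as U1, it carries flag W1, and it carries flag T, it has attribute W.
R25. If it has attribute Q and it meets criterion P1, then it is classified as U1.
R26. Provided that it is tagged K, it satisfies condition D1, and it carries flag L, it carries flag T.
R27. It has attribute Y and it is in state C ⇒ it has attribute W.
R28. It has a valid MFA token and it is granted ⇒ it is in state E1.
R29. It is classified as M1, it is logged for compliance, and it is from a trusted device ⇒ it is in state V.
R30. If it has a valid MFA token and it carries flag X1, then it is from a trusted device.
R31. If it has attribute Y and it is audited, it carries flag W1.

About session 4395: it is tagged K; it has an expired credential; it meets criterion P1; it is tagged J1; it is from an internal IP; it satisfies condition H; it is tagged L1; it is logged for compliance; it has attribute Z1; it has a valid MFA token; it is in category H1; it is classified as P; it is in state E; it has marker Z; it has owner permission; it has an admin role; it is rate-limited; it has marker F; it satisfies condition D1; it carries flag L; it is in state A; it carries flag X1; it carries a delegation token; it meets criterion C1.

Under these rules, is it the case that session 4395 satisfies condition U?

Yes

By R5 (it is tagged J1): it meets criterion S.
By R7 (it satisfies condition D1, it has attribute Z1, it carries flag L): it is classified as T1.
By R10 (it has marker F, it is in state E): it is classified as M1.
By R13 (it is in state A, it meets criterion C1, it is tagged L1): it meets criterion M.
By R14 (it meets criterion M, it is from an internal IP, it carries a delegation token): it has attribute Y.
By R15 (it is classified as P): it is authenticated.
By R19 (it is authenticated, it is in category H1, it is classified as T1): it has marker X.
By R22 (it has marker Z): it is classified as K1.
By R23 (it has an admin role): it targets a protected resource.
By R26 (it is tagged K, it satisfies condition D1, it carries flag L): it carries flag T.
By R30 (it has a valid MFA token, it carries flag X1): it is from a trusted device.
By R4 (it targets a protected resource, it meets criterion S): it is audited.
By R12 (it is classified as K1): it has attribute Q.
By R25 (it has attribute Q, it meets criterion P1): it is classified as U1.
By R29 (it is classified as M1, it is logged for compliance, it is from a trusted device): it is in state V.
By R31 (it has attribute Y, it is audited): it carries flag W1.
By R9 (it has marker X, it is in state V): it is elevated.
By R24 (it is classified as U1, it carries flag W1, it carries flag T): it has attribute W.
By R3 (it is elevated): it has marker G.
By R18 (it has attribute W, it has marker G): it satisfies condition U.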